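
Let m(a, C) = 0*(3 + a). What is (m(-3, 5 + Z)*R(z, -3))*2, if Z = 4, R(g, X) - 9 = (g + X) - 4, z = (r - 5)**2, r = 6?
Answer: 0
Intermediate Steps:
z = 1 (z = (6 - 5)**2 = 1**2 = 1)
R(g, X) = 5 + X + g (R(g, X) = 9 + ((g + X) - 4) = 9 + ((X + g) - 4) = 9 + (-4 + X + g) = 5 + X + g)
m(a, C) = 0
(m(-3, 5 + Z)*R(z, -3))*2 = (0*(5 - 3 + 1))*2 = (0*3)*2 = 0*2 = 0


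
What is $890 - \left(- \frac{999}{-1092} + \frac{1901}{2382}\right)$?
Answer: $\frac{385093775}{433524} \approx 888.29$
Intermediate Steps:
$890 - \left(- \frac{999}{-1092} + \frac{1901}{2382}\right) = 890 - \left(\left(-999\right) \left(- \frac{1}{1092}\right) + 1901 \cdot \frac{1}{2382}\right) = 890 - \left(\frac{333}{364} + \frac{1901}{2382}\right) = 890 - \frac{742585}{433524} = \frac{385093775}{433524}$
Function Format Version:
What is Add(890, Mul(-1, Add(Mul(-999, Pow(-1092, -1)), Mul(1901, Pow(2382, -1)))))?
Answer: Rational(385093775, 433524) ≈ 888.29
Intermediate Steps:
Add(890, Mul(-1, Add(Mul(-999, Pow(-1092, -1)), Mul(1901, Pow(2382, -1))))) = Add(890, Mul(-1, Add(Mul(-999, Rational(-1, 1092)), Mul(1901, Rational(1, 2382))))) = Add(890, Mul(-1, Add(Rational(333, 364), Rational(1901, 2382)))) = Add(890, Mul(-1, Rational(742585, 433524))) = Add(890, Rational(-742585, 433524)) = Rational(385093775, 433524)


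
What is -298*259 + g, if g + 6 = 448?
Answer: -76740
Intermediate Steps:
g = 442 (g = -6 + 448 = 442)
-298*259 + g = -298*259 + 442 = -77182 + 442 = -76740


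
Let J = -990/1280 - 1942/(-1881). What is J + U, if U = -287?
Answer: -69038059/240768 ≈ -286.74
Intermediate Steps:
J = 62357/240768 (J = -990*1/1280 - 1942*(-1/1881) = -99/128 + 1942/1881 = 62357/240768 ≈ 0.25899)
J + U = 62357/240768 - 287 = -69038059/240768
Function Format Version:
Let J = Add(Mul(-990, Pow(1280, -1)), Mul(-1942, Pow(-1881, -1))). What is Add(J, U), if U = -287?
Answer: Rational(-69038059, 240768) ≈ -286.74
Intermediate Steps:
J = Rational(62357, 240768) (J = Add(Mul(-990, Rational(1, 1280)), Mul(-1942, Rational(-1, 1881))) = Add(Rational(-99, 128), Rational(1942, 1881)) = Rational(62357, 240768) ≈ 0.25899)
Add(J, U) = Add(Rational(62357, 240768), -287) = Rational(-69038059, 240768)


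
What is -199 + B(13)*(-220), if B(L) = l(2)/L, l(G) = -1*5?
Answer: -1487/13 ≈ -114.38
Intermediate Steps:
l(G) = -5
B(L) = -5/L
-199 + B(13)*(-220) = -199 - 5/13*(-220) = -199 + 1100/13 = -1487/13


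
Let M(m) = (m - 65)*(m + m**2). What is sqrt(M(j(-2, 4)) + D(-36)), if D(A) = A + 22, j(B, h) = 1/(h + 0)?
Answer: I*sqrt(2191)/8 ≈ 5.851*I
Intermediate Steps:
j(B, h) = 1/h
M(m) = (-65 + m)*(m + m**2)
D(A) = 22 + A
sqrt(M(j(-2, 4)) + D(-36)) = sqrt((-65 + (1/4)**2 - 64/4)/4 + (22 - 36)) = sqrt((-65 + (1/4)**2 - 64*1/4)/4 - 14) = sqrt((-65 + 1/16 - 16)/4 - 14) = sqrt((1/4)*(-1295/16) - 14) = sqrt(-1295/64 - 14) = sqrt(-2191/64) = I*sqrt(2191)/8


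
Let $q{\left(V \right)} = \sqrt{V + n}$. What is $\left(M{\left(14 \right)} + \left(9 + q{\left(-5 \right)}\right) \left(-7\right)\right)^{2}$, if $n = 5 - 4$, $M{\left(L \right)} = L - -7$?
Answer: $1568 + 1176 i \approx 1568.0 + 1176.0 i$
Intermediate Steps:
$M{\left(L \right)} = 7 + L$ ($M{\left(L \right)} = L + 7 = 7 + L$)
$n = 1$
$q{\left(V \right)} = \sqrt{1 + V}$ ($q{\left(V \right)} = \sqrt{V + 1} = \sqrt{1 + V}$)
$\left(M{\left(14 \right)} + \left(9 + q{\left(-5 \right)}\right) \left(-7\right)\right)^{2} = \left(\left(7 + 14\right) + \left(9 + \sqrt{1 - 5}\right) \left(-7\right)\right)^{2} = \left(21 + \left(9 + \sqrt{-4}\right) \left(-7\right)\right)^{2} = \left(21 + \left(9 + 2 i\right) \left(-7\right)\right)^{2} = \left(21 - \left(63 + 14 i\right)\right)^{2} = \left(-42 - 14 i\right)^{2}$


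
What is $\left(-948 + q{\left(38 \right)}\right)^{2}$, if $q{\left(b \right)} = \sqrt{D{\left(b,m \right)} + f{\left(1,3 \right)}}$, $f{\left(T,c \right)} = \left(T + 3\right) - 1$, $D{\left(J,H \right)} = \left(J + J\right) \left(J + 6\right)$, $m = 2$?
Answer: $\left(948 - \sqrt{3347}\right)^{2} \approx 7.9236 \cdot 10^{5}$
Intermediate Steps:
$D{\left(J,H \right)} = 2 J \left(6 + J\right)$
$f{\left(T,c \right)} = 2 + T$ ($f{\left(T,c \right)} = \left(3 + T\right) - 1 = 2 + T$)
$q{\left(b \right)} = \sqrt{3 + 2 b \left(6 + b\right)}$ ($q{\left(b \right)} = \sqrt{2 b \left(6 + b\right) + \left(2 + 1\right)} = \sqrt{2 b \left(6 + b\right) + 3} = \sqrt{3 + 2 b \left(6 + b\right)}$)
$\left(-948 + q{\left(38 \right)}\right)^{2} = \left(-948 + \sqrt{3 + 2 \cdot 38 \left(6 + 38\right)}\right)^{2} = \left(-948 + \sqrt{3 + 2 \cdot 38 \cdot 44}\right)^{2} = \left(-948 + \sqrt{3 + 3344}\right)^{2} = \left(-948 + \sqrt{3347}\right)^{2}$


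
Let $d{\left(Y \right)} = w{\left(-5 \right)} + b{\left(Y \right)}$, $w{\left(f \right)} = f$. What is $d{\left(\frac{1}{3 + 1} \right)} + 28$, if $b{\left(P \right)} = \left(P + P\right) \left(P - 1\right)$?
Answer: $\frac{181}{8} \approx 22.625$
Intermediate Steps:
$b{\left(P \right)} = 2 P \left(-1 + P\right)$
$d{\left(Y \right)} = -5 + 2 Y \left(-1 + Y\right)$
$d{\left(\frac{1}{3 + 1} \right)} + 28 = \left(-5 + \frac{2 \left(-1 + \frac{1}{3 + 1}\right)}{3 + 1}\right) + 28 = \left(-5 + \frac{2 \left(-1 + \frac{1}{4}\right)}{4}\right) + 28 = \left(-5 + 2 \cdot \frac{1}{4} \left(-1 + \frac{1}{4}\right)\right) + 28 = \left(-5 + 2 \cdot \frac{1}{4} \left(- \frac{3}{4}\right)\right) + 28 = \left(-5 - \frac{3}{8}\right) + 28 = - \frac{43}{8} + 28 = \frac{181}{8}$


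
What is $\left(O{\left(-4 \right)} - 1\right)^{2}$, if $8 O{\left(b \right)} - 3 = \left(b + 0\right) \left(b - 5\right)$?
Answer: $\frac{961}{64} \approx 15.016$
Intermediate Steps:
$O{\left(b \right)} = \frac{3}{8} + \frac{b \left(-5 + b\right)}{8}$ ($O{\left(b \right)} = \frac{3}{8} + \frac{\left(b + 0\right) \left(b - 5\right)}{8} = \frac{3}{8} + \frac{b \left(-5 + b\right)}{8}$)
$\left(O{\left(-4 \right)} - 1\right)^{2} = \left(\left(\frac{3}{8} - - \frac{5}{2} + \frac{\left(-4\right)^{2}}{8}\right) - 1\right)^{2} = \left(\left(\frac{3}{8} + \frac{5}{2} + \frac{1}{8} \cdot 16\right) - 1\right)^{2} = \left(\left(\frac{3}{8} + \frac{5}{2} + 2\right) - 1\right)^{2} = \left(\frac{39}{8} - 1\right)^{2} = \left(\frac{31}{8}\right)^{2} = \frac{961}{64}$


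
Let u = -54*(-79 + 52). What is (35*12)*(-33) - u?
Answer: -15318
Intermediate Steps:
u = 1458 (u = -54*(-27) = 1458)
(35*12)*(-33) - u = (35*12)*(-33) - 1*1458 = 420*(-33) - 1458 = -13860 - 1458 = -15318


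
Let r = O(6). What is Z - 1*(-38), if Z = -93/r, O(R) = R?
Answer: 45/2 ≈ 22.500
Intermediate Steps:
r = 6
Z = -31/2 (Z = -93/6 = -93*⅙ = -31/2 ≈ -15.500)
Z - 1*(-38) = -31/2 - 1*(-38) = -31/2 + 38 = 45/2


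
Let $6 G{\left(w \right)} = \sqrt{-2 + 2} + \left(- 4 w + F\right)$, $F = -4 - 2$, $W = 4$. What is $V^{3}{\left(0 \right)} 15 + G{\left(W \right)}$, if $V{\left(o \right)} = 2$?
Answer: $\frac{349}{3} \approx 116.33$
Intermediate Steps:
$F = -6$
$G{\left(w \right)} = -1 - \frac{2 w}{3}$ ($G{\left(w \right)} = \frac{\sqrt{-2 + 2} - \left(6 + 4 w\right)}{6} = \frac{\sqrt{0} - \left(6 + 4 w\right)}{6} = \frac{0 - \left(6 + 4 w\right)}{6} = \frac{-6 - 4 w}{6} = -1 - \frac{2 w}{3}$)
$V^{3}{\left(0 \right)} 15 + G{\left(W \right)} = 2^{3} \cdot 15 - \frac{11}{3} = 8 \cdot 15 - \frac{11}{3} = 120 - \frac{11}{3} = \frac{349}{3}$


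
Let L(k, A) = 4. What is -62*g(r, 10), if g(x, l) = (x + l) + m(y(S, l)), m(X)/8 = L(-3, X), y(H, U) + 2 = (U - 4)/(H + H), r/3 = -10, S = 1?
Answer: -744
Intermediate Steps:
r = -30 (r = 3*(-10) = -30)
y(H, U) = -2 + (-4 + U)/(2*H) (y(H, U) = -2 + (U - 4)/(H + H) = -2 + (-4 + U)/((2*H)) = -2 + (-4 + U)*(1/(2*H)) = -2 + (-4 + U)/(2*H))
m(X) = 32 (m(X) = 8*4 = 32)
g(x, l) = 32 + l + x (g(x, l) = (x + l) + 32 = (l + x) + 32 = 32 + l + x)
-62*g(r, 10) = -62*(32 + 10 - 30) = -62*12 = -744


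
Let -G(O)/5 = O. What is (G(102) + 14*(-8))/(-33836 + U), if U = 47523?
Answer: -622/13687 ≈ -0.045445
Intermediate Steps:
G(O) = -5*O
(G(102) + 14*(-8))/(-33836 + U) = (-5*102 + 14*(-8))/(-33836 + 47523) = (-510 - 112)/13687 = -622*1/13687 = -622/13687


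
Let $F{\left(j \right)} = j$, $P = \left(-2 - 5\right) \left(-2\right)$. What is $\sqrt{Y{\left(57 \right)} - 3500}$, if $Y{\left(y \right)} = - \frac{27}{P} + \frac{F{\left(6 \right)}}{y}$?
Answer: $\frac{i \sqrt{247775010}}{266} \approx 59.176 i$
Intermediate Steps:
$P = 14$ ($P = \left(-7\right) \left(-2\right) = 14$)
$Y{\left(y \right)} = - \frac{27}{14} + \frac{6}{y}$
$\sqrt{Y{\left(57 \right)} - 3500} = \sqrt{\left(- \frac{27}{14} + \frac{6}{57}\right) - 3500} = \sqrt{\left(- \frac{27}{14} + 6 \cdot \frac{1}{57}\right) - 3500} = \sqrt{\left(- \frac{27}{14} + \frac{2}{19}\right) - 3500} = \sqrt{- \frac{485}{266} - 3500} = \sqrt{- \frac{931485}{266}} = \frac{i \sqrt{247775010}}{266}$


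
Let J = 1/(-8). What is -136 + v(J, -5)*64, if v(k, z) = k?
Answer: -144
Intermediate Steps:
J = -⅛ ≈ -0.12500
-136 + v(J, -5)*64 = -136 - ⅛*64 = -136 - 8 = -144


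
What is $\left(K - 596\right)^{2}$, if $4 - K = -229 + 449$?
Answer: $659344$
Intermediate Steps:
$K = -216$ ($K = 4 - \left(-229 + 449\right) = 4 - 220 = -216$)
$\left(K - 596\right)^{2} = \left(-216 - 596\right)^{2} = \left(-812\right)^{2} = 659344$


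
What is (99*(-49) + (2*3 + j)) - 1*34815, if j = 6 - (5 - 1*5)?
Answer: -39654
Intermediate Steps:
j = 6 (j = 6 - (5 - 5) = 6 - 1*0 = 6 + 0 = 6)
(99*(-49) + (2*3 + j)) - 1*34815 = (99*(-49) + (2*3 + 6)) - 1*34815 = (-4851 + (6 + 6)) - 34815 = (-4851 + 12) - 34815 = -4839 - 34815 = -39654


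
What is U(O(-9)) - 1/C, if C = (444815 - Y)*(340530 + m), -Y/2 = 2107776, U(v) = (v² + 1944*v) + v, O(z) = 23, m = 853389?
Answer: 251853454459269071/5564100708273 ≈ 45264.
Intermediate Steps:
U(v) = v² + 1945*v
Y = -4215552 (Y = -2*2107776 = -4215552)
C = 5564100708273 (C = (444815 - 1*(-4215552))*(340530 + 853389) = (444815 + 4215552)*1193919 = 4660367*1193919 = 5564100708273)
U(O(-9)) - 1/C = 23*(1945 + 23) - 1/5564100708273 = 23*1968 - 1*1/5564100708273 = 45264 - 1/5564100708273 = 251853454459269071/5564100708273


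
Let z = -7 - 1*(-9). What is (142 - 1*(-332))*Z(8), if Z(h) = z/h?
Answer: 237/2 ≈ 118.50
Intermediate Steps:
z = 2 (z = -7 + 9 = 2)
Z(h) = 2/h
(142 - 1*(-332))*Z(8) = (142 - 1*(-332))*(2/8) = (142 + 332)*(2*(⅛)) = 474*(¼) = 237/2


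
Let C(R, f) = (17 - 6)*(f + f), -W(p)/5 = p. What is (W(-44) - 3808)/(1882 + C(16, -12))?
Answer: -1794/809 ≈ -2.2176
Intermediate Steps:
W(p) = -5*p
C(R, f) = 22*f (C(R, f) = 11*(2*f) = 22*f)
(W(-44) - 3808)/(1882 + C(16, -12)) = (-5*(-44) - 3808)/(1882 + 22*(-12)) = (220 - 3808)/(1882 - 264) = -3588/1618 = -3588*1/1618 = -1794/809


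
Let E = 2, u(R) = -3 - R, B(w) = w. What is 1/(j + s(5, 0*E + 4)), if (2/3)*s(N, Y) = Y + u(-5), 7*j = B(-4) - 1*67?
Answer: -7/8 ≈ -0.87500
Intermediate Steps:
j = -71/7 (j = (-4 - 1*67)/7 = (-4 - 67)/7 = (1/7)*(-71) = -71/7 ≈ -10.143)
s(N, Y) = 3 + 3*Y/2 (s(N, Y) = 3*(Y + (-3 - 1*(-5)))/2 = 3*(Y + (-3 + 5))/2 = 3*(Y + 2)/2 = 3*(2 + Y)/2 = 3 + 3*Y/2)
1/(j + s(5, 0*E + 4)) = 1/(-71/7 + (3 + 3*(0*2 + 4)/2)) = 1/(-71/7 + (3 + 3*(0 + 4)/2)) = 1/(-71/7 + (3 + (3/2)*4)) = 1/(-71/7 + (3 + 6)) = 1/(-71/7 + 9) = 1/(-8/7) = -7/8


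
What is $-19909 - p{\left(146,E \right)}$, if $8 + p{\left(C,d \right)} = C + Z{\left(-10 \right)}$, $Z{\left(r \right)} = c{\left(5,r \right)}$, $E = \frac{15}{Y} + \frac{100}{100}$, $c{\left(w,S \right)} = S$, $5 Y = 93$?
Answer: $-20037$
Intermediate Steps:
$Y = \frac{93}{5}$ ($Y = \frac{1}{5} \cdot 93 = \frac{93}{5} \approx 18.6$)
$E = \frac{56}{31}$ ($E = \frac{15}{\frac{93}{5}} + \frac{100}{100} = 15 \cdot \frac{5}{93} + 100 \cdot \frac{1}{100} = \frac{25}{31} + 1 = \frac{56}{31} \approx 1.8065$)
$Z{\left(r \right)} = r$
$p{\left(C,d \right)} = -18 + C$ ($p{\left(C,d \right)} = -8 + \left(C - 10\right) = -8 + \left(-10 + C\right) = -18 + C$)
$-19909 - p{\left(146,E \right)} = -19909 - \left(-18 + 146\right) = -19909 - 128 = -20037$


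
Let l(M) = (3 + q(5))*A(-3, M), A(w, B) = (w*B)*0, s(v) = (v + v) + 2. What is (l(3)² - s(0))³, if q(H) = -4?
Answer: -8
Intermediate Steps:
s(v) = 2 + 2*v (s(v) = 2*v + 2 = 2 + 2*v)
A(w, B) = 0 (A(w, B) = (B*w)*0 = 0)
l(M) = 0 (l(M) = (3 - 4)*0 = -1*0 = 0)
(l(3)² - s(0))³ = (0² - (2 + 2*0))³ = (0 - (2 + 0))³ = (0 - 1*2)³ = (0 - 2)³ = (-2)³ = -8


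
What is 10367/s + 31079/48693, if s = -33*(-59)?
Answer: 188437048/31601757 ≈ 5.9629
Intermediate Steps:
s = 1947
10367/s + 31079/48693 = 10367/1947 + 31079/48693 = 188437048/31601757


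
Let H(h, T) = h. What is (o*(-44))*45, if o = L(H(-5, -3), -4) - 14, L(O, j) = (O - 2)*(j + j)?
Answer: -83160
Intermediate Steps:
L(O, j) = 2*j*(-2 + O) (L(O, j) = (-2 + O)*(2*j) = 2*j*(-2 + O))
o = 42 (o = 2*(-4)*(-2 - 5) - 14 = 2*(-4)*(-7) - 14 = 56 - 14 = 42)
(o*(-44))*45 = (42*(-44))*45 = -1848*45 = -83160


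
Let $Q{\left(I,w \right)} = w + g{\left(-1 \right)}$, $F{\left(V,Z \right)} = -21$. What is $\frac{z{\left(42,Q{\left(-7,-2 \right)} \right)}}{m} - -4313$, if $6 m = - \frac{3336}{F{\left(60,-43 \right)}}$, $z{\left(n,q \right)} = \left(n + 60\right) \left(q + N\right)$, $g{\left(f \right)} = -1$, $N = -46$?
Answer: $\frac{1146535}{278} \approx 4124.2$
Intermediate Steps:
$Q{\left(I,w \right)} = -1 + w$ ($Q{\left(I,w \right)} = w - 1 = -1 + w$)
$z{\left(n,q \right)} = \left(-46 + q\right) \left(60 + n\right)$ ($z{\left(n,q \right)} = \left(n + 60\right) \left(q - 46\right) = \left(60 + n\right) \left(-46 + q\right) = \left(-46 + q\right) \left(60 + n\right)$)
$m = \frac{556}{21}$ ($m = \frac{\left(-3336\right) \frac{1}{-21}}{6} = \frac{\left(-3336\right) \left(- \frac{1}{21}\right)}{6} = \frac{1}{6} \cdot \frac{1112}{7} = \frac{556}{21} \approx 26.476$)
$\frac{z{\left(42,Q{\left(-7,-2 \right)} \right)}}{m} - -4313 = \frac{-2760 - 1932 + 60 \left(-1 - 2\right) + 42 \left(-1 - 2\right)}{\frac{556}{21}} - -4313 = \left(-2760 - 1932 + 60 \left(-3\right) + 42 \left(-3\right)\right) \frac{21}{556} + 4313 = \left(-2760 - 1932 - 180 - 126\right) \frac{21}{556} + 4313 = \left(-4998\right) \frac{21}{556} + 4313 = - \frac{52479}{278} + 4313 = \frac{1146535}{278}$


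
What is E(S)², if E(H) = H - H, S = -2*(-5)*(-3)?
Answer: 0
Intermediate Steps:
S = -30 (S = 10*(-3) = -30)
E(H) = 0
E(S)² = 0² = 0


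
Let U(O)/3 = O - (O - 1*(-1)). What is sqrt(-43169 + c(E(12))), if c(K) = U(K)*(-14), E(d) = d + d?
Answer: I*sqrt(43127) ≈ 207.67*I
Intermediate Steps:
U(O) = -3 (U(O) = 3*(O - (O - 1*(-1))) = 3*(O - (O + 1)) = 3*(O - (1 + O)) = 3*(O + (-1 - O)) = 3*(-1) = -3)
E(d) = 2*d
c(K) = 42 (c(K) = -3*(-14) = 42)
sqrt(-43169 + c(E(12))) = sqrt(-43169 + 42) = sqrt(-43127) = I*sqrt(43127)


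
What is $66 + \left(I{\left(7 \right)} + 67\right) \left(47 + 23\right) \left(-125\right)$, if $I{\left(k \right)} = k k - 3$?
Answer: $-988684$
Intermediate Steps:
$I{\left(k \right)} = -3 + k^{2}$ ($I{\left(k \right)} = k^{2} - 3 = -3 + k^{2}$)
$66 + \left(I{\left(7 \right)} + 67\right) \left(47 + 23\right) \left(-125\right) = 66 + \left(\left(-3 + 7^{2}\right) + 67\right) \left(47 + 23\right) \left(-125\right) = 66 + \left(\left(-3 + 49\right) + 67\right) 70 \left(-125\right) = 66 + \left(46 + 67\right) 70 \left(-125\right) = 66 + 113 \cdot 70 \left(-125\right) = 66 + 7910 \left(-125\right) = 66 - 988750 = -988684$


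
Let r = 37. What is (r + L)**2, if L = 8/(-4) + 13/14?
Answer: 253009/196 ≈ 1290.9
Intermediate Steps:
L = -15/14 (L = 8*(-1/4) + 13*(1/14) = -2 + 13/14 = -15/14 ≈ -1.0714)
(r + L)**2 = (37 - 15/14)**2 = (503/14)**2 = 253009/196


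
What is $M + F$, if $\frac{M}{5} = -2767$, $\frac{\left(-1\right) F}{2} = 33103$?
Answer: $-80041$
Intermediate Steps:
$F = -66206$ ($F = \left(-2\right) 33103 = -66206$)
$M = -13835$ ($M = 5 \left(-2767\right) = -13835$)
$M + F = -13835 - 66206 = -80041$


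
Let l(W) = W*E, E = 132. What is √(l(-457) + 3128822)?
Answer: √3068498 ≈ 1751.7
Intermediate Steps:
l(W) = 132*W (l(W) = W*132 = 132*W)
√(l(-457) + 3128822) = √(132*(-457) + 3128822) = √(-60324 + 3128822) = √3068498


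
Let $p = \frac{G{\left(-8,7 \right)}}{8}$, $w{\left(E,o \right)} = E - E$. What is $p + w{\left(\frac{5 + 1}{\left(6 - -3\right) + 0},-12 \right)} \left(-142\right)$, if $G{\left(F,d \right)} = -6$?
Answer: $- \frac{3}{4} \approx -0.75$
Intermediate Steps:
$w{\left(E,o \right)} = 0$
$p = - \frac{3}{4}$ ($p = - \frac{6}{8} = \left(-6\right) \frac{1}{8} = - \frac{3}{4} \approx -0.75$)
$p + w{\left(\frac{5 + 1}{\left(6 - -3\right) + 0},-12 \right)} \left(-142\right) = - \frac{3}{4} + 0 \left(-142\right) = - \frac{3}{4} + 0 = - \frac{3}{4}$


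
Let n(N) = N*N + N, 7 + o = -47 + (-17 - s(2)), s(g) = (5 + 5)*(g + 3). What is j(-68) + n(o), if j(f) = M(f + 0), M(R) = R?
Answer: 14452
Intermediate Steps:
j(f) = f (j(f) = f + 0 = f)
s(g) = 30 + 10*g (s(g) = 10*(3 + g) = 30 + 10*g)
o = -121 (o = -7 + (-47 + (-17 - (30 + 10*2))) = -7 + (-47 + (-17 - (30 + 20))) = -7 + (-47 + (-17 - 1*50)) = -7 + (-47 + (-17 - 50)) = -7 + (-47 - 67) = -7 - 114 = -121)
n(N) = N + N² (n(N) = N² + N = N + N²)
j(-68) + n(o) = -68 - 121*(1 - 121) = -68 - 121*(-120) = -68 + 14520 = 14452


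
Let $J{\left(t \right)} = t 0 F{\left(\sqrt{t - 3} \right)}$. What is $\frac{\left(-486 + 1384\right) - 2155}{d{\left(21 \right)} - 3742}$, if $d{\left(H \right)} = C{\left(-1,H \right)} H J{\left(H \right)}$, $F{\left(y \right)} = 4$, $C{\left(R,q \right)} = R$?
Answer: $\frac{1257}{3742} \approx 0.33592$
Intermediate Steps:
$J{\left(t \right)} = 0$ ($J{\left(t \right)} = t 0 \cdot 4 = 0 \cdot 4 = 0$)
$d{\left(H \right)} = 0$ ($d{\left(H \right)} = - H 0 = 0$)
$\frac{\left(-486 + 1384\right) - 2155}{d{\left(21 \right)} - 3742} = \frac{\left(-486 + 1384\right) - 2155}{0 - 3742} = \frac{898 - 2155}{-3742} = \left(-1257\right) \left(- \frac{1}{3742}\right) = \frac{1257}{3742}$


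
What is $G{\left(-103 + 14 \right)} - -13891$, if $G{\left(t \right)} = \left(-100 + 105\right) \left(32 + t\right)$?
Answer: $13606$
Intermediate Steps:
$G{\left(t \right)} = 160 + 5 t$ ($G{\left(t \right)} = 5 \left(32 + t\right) = 160 + 5 t$)
$G{\left(-103 + 14 \right)} - -13891 = \left(160 + 5 \left(-103 + 14\right)\right) - -13891 = \left(160 + 5 \left(-89\right)\right) + 13891 = \left(160 - 445\right) + 13891 = -285 + 13891 = 13606$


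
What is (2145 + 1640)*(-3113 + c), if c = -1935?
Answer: -19106680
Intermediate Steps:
(2145 + 1640)*(-3113 + c) = (2145 + 1640)*(-3113 - 1935) = 3785*(-5048) = -19106680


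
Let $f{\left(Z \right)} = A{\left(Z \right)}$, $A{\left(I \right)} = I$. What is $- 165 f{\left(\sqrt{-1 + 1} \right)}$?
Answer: $0$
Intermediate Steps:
$f{\left(Z \right)} = Z$
$- 165 f{\left(\sqrt{-1 + 1} \right)} = - 165 \sqrt{-1 + 1} = - 165 \sqrt{0} = \left(-165\right) 0 = 0$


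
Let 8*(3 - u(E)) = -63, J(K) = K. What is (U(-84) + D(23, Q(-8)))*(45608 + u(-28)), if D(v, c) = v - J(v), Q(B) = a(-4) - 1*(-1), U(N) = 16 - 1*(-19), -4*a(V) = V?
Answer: 12773285/8 ≈ 1.5967e+6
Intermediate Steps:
a(V) = -V/4
U(N) = 35 (U(N) = 16 + 19 = 35)
Q(B) = 2 (Q(B) = -¼*(-4) - 1*(-1) = 1 + 1 = 2)
D(v, c) = 0 (D(v, c) = v - v = 0)
u(E) = 87/8 (u(E) = 3 - ⅛*(-63) = 3 + 63/8 = 87/8)
(U(-84) + D(23, Q(-8)))*(45608 + u(-28)) = (35 + 0)*(45608 + 87/8) = 35*(364951/8) = 12773285/8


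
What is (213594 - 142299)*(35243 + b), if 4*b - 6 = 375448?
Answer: 18409295835/2 ≈ 9.2046e+9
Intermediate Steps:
b = 187727/2 (b = 3/2 + (1/4)*375448 = 3/2 + 93862 = 187727/2 ≈ 93864.)
(213594 - 142299)*(35243 + b) = (213594 - 142299)*(35243 + 187727/2) = 71295*(258213/2) = 18409295835/2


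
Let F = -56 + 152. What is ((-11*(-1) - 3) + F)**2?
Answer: 10816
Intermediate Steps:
F = 96
((-11*(-1) - 3) + F)**2 = ((-11*(-1) - 3) + 96)**2 = ((11 - 3) + 96)**2 = (8 + 96)**2 = 104**2 = 10816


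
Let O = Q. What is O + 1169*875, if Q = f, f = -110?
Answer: 1022765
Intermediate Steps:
Q = -110
O = -110
O + 1169*875 = -110 + 1169*875 = -110 + 1022875 = 1022765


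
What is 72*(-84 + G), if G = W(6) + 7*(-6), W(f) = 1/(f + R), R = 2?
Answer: -9063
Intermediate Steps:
W(f) = 1/(2 + f) (W(f) = 1/(f + 2) = 1/(2 + f))
G = -335/8 (G = 1/(2 + 6) + 7*(-6) = 1/8 - 42 = ⅛ - 42 = -335/8 ≈ -41.875)
72*(-84 + G) = 72*(-84 - 335/8) = 72*(-1007/8) = -9063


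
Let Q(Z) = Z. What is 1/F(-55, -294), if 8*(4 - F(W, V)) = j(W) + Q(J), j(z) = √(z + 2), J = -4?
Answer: 288/1349 + 8*I*√53/1349 ≈ 0.21349 + 0.043173*I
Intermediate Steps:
j(z) = √(2 + z)
F(W, V) = 9/2 - √(2 + W)/8 (F(W, V) = 4 - (√(2 + W) - 4)/8 = 4 - (-4 + √(2 + W))/8 = 4 + (½ - √(2 + W)/8) = 9/2 - √(2 + W)/8)
1/F(-55, -294) = 1/(9/2 - √(2 - 55)/8) = 1/(9/2 - I*√53/8)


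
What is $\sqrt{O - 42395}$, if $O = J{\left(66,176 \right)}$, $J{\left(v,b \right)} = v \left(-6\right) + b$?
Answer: $3 i \sqrt{4735} \approx 206.43 i$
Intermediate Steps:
$J{\left(v,b \right)} = b - 6 v$ ($J{\left(v,b \right)} = - 6 v + b = b - 6 v$)
$O = -220$ ($O = 176 - 396 = -220$)
$\sqrt{O - 42395} = \sqrt{-220 - 42395} = \sqrt{-42615} = 3 i \sqrt{4735}$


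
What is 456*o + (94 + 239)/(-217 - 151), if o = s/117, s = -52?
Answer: -224743/1104 ≈ -203.57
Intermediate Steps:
o = -4/9 (o = -52/117 = -52*1/117 = -4/9 ≈ -0.44444)
456*o + (94 + 239)/(-217 - 151) = 456*(-4/9) + (94 + 239)/(-217 - 151) = -608/3 + 333/(-368) = -608/3 + 333*(-1/368) = -608/3 - 333/368 = -224743/1104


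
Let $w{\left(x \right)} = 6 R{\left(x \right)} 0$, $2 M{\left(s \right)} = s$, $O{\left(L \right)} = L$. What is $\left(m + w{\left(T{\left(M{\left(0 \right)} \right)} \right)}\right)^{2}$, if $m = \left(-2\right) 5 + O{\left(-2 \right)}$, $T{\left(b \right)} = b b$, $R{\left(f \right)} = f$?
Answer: $144$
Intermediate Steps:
$M{\left(s \right)} = \frac{s}{2}$
$T{\left(b \right)} = b^{2}$
$m = -12$ ($m = \left(-2\right) 5 - 2 = -10 - 2 = -12$)
$w{\left(x \right)} = 0$ ($w{\left(x \right)} = 6 x 0 = 0$)
$\left(m + w{\left(T{\left(M{\left(0 \right)} \right)} \right)}\right)^{2} = \left(-12 + 0\right)^{2} = \left(-12\right)^{2} = 144$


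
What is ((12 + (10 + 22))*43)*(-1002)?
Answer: -1895784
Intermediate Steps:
((12 + (10 + 22))*43)*(-1002) = ((12 + 32)*43)*(-1002) = (44*43)*(-1002) = 1892*(-1002) = -1895784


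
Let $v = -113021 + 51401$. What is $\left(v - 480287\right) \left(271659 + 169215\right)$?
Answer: $-238912706718$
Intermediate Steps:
$v = -61620$
$\left(v - 480287\right) \left(271659 + 169215\right) = \left(-61620 - 480287\right) \left(271659 + 169215\right) = \left(-541907\right) 440874 = -238912706718$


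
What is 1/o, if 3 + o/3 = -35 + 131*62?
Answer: 1/24252 ≈ 4.1234e-5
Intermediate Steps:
o = 24252 (o = -9 + 3*(-35 + 131*62) = -9 + 3*(-35 + 8122) = -9 + 3*8087 = -9 + 24261 = 24252)
1/o = 1/24252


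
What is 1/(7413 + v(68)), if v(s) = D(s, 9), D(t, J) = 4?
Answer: 1/7417 ≈ 0.00013483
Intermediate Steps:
v(s) = 4
1/(7413 + v(68)) = 1/(7413 + 4) = 1/7417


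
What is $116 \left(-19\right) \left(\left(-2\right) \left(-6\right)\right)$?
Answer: $-26448$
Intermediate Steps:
$116 \left(-19\right) \left(\left(-2\right) \left(-6\right)\right) = \left(-2204\right) 12 = -26448$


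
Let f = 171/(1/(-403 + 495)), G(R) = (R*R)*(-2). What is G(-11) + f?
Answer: 15490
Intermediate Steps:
G(R) = -2*R² (G(R) = R²*(-2) = -2*R²)
f = 15732 (f = 171/(1/92) = 171*92 = 15732)
G(-11) + f = -2*(-11)² + 15732 = -2*121 + 15732 = -242 + 15732 = 15490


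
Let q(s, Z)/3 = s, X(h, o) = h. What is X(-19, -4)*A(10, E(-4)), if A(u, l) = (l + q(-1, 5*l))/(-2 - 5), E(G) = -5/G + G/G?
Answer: -57/28 ≈ -2.0357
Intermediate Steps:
E(G) = 1 - 5/G (E(G) = -5/G + 1 = 1 - 5/G)
q(s, Z) = 3*s
A(u, l) = 3/7 - l/7 (A(u, l) = (l + 3*(-1))/(-2 - 5) = (l - 3)/(-7) = (-3 + l)*(-⅐) = 3/7 - l/7)
X(-19, -4)*A(10, E(-4)) = -19*(3/7 - (-5 - 4)/(7*(-4))) = -19*(3/7 - (-1)*(-9)/28) = -19*(3/7 - ⅐*9/4) = -19*(3/7 - 9/28) = -19*3/28 = -57/28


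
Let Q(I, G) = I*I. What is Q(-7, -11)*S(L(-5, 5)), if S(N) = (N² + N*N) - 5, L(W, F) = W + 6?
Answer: -147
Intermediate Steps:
L(W, F) = 6 + W
Q(I, G) = I²
S(N) = -5 + 2*N² (S(N) = (N² + N²) - 5 = 2*N² - 5 = -5 + 2*N²)
Q(-7, -11)*S(L(-5, 5)) = (-7)²*(-5 + 2*(6 - 5)²) = 49*(-5 + 2*1²) = 49*(-5 + 2*1) = 49*(-5 + 2) = 49*(-3) = -147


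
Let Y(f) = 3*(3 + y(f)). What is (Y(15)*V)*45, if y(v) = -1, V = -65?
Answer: -17550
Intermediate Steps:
Y(f) = 6 (Y(f) = 3*(3 - 1) = 3*2 = 6)
(Y(15)*V)*45 = (6*(-65))*45 = -390*45 = -17550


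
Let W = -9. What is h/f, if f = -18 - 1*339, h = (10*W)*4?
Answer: 120/119 ≈ 1.0084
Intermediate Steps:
h = -360 (h = (10*(-9))*4 = -90*4 = -360)
f = -357 (f = -18 - 339 = -357)
h/f = -360/(-357) = -360*(-1/357) = 120/119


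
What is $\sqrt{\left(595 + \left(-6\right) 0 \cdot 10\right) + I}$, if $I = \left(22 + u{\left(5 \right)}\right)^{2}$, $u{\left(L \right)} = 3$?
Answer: $2 \sqrt{305} \approx 34.928$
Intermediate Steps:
$I = 625$ ($I = \left(22 + 3\right)^{2} = 25^{2} = 625$)
$\sqrt{\left(595 + \left(-6\right) 0 \cdot 10\right) + I} = \sqrt{\left(595 + \left(-6\right) 0 \cdot 10\right) + 625} = \sqrt{\left(595 + 0 \cdot 10\right) + 625} = \sqrt{\left(595 + 0\right) + 625} = \sqrt{595 + 625} = \sqrt{1220} = 2 \sqrt{305}$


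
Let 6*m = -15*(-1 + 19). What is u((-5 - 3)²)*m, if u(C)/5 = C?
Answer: -14400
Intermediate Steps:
m = -45 (m = (-15*(-1 + 19))/6 = (-15*18)/6 = (⅙)*(-270) = -45)
u(C) = 5*C
u((-5 - 3)²)*m = (5*(-5 - 3)²)*(-45) = (5*(-8)²)*(-45) = (5*64)*(-45) = 320*(-45) = -14400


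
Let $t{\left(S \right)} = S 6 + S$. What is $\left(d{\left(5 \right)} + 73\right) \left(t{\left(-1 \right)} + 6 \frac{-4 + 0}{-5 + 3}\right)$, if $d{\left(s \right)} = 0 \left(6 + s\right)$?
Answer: $365$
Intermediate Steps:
$t{\left(S \right)} = 7 S$ ($t{\left(S \right)} = 6 S + S = 7 S$)
$d{\left(s \right)} = 0$
$\left(d{\left(5 \right)} + 73\right) \left(t{\left(-1 \right)} + 6 \frac{-4 + 0}{-5 + 3}\right) = \left(0 + 73\right) \left(7 \left(-1\right) + 6 \frac{-4 + 0}{-5 + 3}\right) = 73 \left(-7 + 6 \left(- \frac{4}{-2}\right)\right) = 73 \left(-7 + 6 \left(\left(-4\right) \left(- \frac{1}{2}\right)\right)\right) = 73 \left(-7 + 6 \cdot 2\right) = 73 \left(-7 + 12\right) = 73 \cdot 5 = 365$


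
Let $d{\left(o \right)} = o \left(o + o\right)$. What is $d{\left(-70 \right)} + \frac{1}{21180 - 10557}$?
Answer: $\frac{104105401}{10623} \approx 9800.0$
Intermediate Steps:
$d{\left(o \right)} = 2 o^{2}$ ($d{\left(o \right)} = o 2 o = 2 o^{2}$)
$d{\left(-70 \right)} + \frac{1}{21180 - 10557} = 2 \left(-70\right)^{2} + \frac{1}{21180 - 10557} = 2 \cdot 4900 + \frac{1}{21180 - 10557} = 9800 + \frac{1}{10623} = \frac{104105401}{10623}$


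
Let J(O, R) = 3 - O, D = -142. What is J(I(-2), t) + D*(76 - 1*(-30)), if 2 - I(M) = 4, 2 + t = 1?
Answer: -15047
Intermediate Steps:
t = -1 (t = -2 + 1 = -1)
I(M) = -2 (I(M) = 2 - 1*4 = 2 - 4 = -2)
J(I(-2), t) + D*(76 - 1*(-30)) = (3 - 1*(-2)) - 142*(76 - 1*(-30)) = (3 + 2) - 142*(76 + 30) = 5 - 142*106 = 5 - 15052 = -15047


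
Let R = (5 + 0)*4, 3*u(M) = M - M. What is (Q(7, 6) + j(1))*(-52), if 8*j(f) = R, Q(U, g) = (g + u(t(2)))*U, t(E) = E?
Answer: -2314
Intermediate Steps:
u(M) = 0 (u(M) = (M - M)/3 = (1/3)*0 = 0)
Q(U, g) = U*g (Q(U, g) = (g + 0)*U = g*U = U*g)
R = 20 (R = 5*4 = 20)
j(f) = 5/2 (j(f) = (1/8)*20 = 5/2)
(Q(7, 6) + j(1))*(-52) = (7*6 + 5/2)*(-52) = (42 + 5/2)*(-52) = (89/2)*(-52) = -2314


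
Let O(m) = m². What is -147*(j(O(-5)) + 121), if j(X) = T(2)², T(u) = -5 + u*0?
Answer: -21462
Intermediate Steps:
T(u) = -5 (T(u) = -5 + 0 = -5)
j(X) = 25 (j(X) = (-5)² = 25)
-147*(j(O(-5)) + 121) = -147*(25 + 121) = -147*146 = -21462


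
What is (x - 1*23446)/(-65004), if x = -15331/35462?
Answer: 277152461/768390616 ≈ 0.36069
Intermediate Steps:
x = -15331/35462 (x = -15331*1/35462 = -15331/35462 ≈ -0.43232)
(x - 1*23446)/(-65004) = (-15331/35462 - 1*23446)/(-65004) = (-15331/35462 - 23446)*(-1/65004) = -831457383/35462*(-1/65004) = 277152461/768390616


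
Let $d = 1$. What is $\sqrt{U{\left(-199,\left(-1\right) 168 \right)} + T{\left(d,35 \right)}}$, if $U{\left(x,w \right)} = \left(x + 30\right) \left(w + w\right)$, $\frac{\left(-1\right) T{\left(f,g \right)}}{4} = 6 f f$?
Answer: $2 \sqrt{14190} \approx 238.24$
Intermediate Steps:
$T{\left(f,g \right)} = - 24 f^{2}$ ($T{\left(f,g \right)} = - 4 \cdot 6 f f = - 4 \cdot 6 f^{2} = - 24 f^{2}$)
$U{\left(x,w \right)} = 2 w \left(30 + x\right)$ ($U{\left(x,w \right)} = \left(30 + x\right) 2 w = 2 w \left(30 + x\right)$)
$\sqrt{U{\left(-199,\left(-1\right) 168 \right)} + T{\left(d,35 \right)}} = \sqrt{2 \left(\left(-1\right) 168\right) \left(30 - 199\right) - 24 \cdot 1^{2}} = \sqrt{2 \left(-168\right) \left(-169\right) - 24} = \sqrt{56784 - 24} = \sqrt{56760} = 2 \sqrt{14190}$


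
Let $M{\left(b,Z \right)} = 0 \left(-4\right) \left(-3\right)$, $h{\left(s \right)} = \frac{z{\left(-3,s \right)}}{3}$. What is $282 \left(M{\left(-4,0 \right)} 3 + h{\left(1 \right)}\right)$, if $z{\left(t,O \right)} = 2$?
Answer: $188$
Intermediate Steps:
$h{\left(s \right)} = \frac{2}{3}$
$M{\left(b,Z \right)} = 0$ ($M{\left(b,Z \right)} = 0 \left(-3\right) = 0$)
$282 \left(M{\left(-4,0 \right)} 3 + h{\left(1 \right)}\right) = 282 \left(0 \cdot 3 + \frac{2}{3}\right) = 282 \left(0 + \frac{2}{3}\right) = 282 \cdot \frac{2}{3} = 188$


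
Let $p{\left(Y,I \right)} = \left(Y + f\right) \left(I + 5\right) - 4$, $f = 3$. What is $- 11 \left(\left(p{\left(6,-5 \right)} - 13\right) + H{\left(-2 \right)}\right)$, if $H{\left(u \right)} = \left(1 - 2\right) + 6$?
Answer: $132$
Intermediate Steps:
$p{\left(Y,I \right)} = -4 + \left(3 + Y\right) \left(5 + I\right)$ ($p{\left(Y,I \right)} = \left(Y + 3\right) \left(I + 5\right) - 4 = \left(3 + Y\right) \left(5 + I\right) - 4 = -4 + \left(3 + Y\right) \left(5 + I\right)$)
$H{\left(u \right)} = 5$ ($H{\left(u \right)} = -1 + 6 = 5$)
$- 11 \left(\left(p{\left(6,-5 \right)} - 13\right) + H{\left(-2 \right)}\right) = - 11 \left(\left(\left(11 + 3 \left(-5\right) + 5 \cdot 6 - 30\right) - 13\right) + 5\right) = - 11 \left(\left(\left(11 - 15 + 30 - 30\right) - 13\right) + 5\right) = - 11 \left(\left(-4 - 13\right) + 5\right) = - 11 \left(-17 + 5\right) = \left(-11\right) \left(-12\right) = 132$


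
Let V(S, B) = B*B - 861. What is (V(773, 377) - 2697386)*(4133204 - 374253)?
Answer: -9608322312218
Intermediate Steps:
V(S, B) = -861 + B² (V(S, B) = B² - 861 = -861 + B²)
(V(773, 377) - 2697386)*(4133204 - 374253) = ((-861 + 377²) - 2697386)*(4133204 - 374253) = ((-861 + 142129) - 2697386)*3758951 = (141268 - 2697386)*3758951 = -2556118*3758951 = -9608322312218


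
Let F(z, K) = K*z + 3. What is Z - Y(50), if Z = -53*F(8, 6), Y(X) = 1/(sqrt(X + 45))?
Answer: -2703 - sqrt(95)/95 ≈ -2703.1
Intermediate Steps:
F(z, K) = 3 + K*z
Y(X) = 1/sqrt(45 + X) (Y(X) = 1/(sqrt(45 + X)) = 1/sqrt(45 + X))
Z = -2703 (Z = -53*(3 + 6*8) = -53*(3 + 48) = -53*51 = -2703)
Z - Y(50) = -2703 - 1/sqrt(45 + 50) = -2703 - 1/sqrt(95) = -2703 - sqrt(95)/95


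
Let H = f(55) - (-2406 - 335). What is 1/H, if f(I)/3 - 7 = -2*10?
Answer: 1/2702 ≈ 0.00037010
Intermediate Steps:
f(I) = -39 (f(I) = 21 + 3*(-2*10) = 21 + 3*(-20) = 21 - 60 = -39)
H = 2702 (H = -39 - (-2406 - 335) = -39 - 1*(-2741) = -39 + 2741 = 2702)
1/H = 1/2702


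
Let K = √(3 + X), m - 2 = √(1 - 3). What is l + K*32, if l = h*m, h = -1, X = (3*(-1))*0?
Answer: -2 + 32*√3 - I*√2 ≈ 53.426 - 1.4142*I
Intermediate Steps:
X = 0 (X = -3*0 = 0)
m = 2 + I*√2 (m = 2 + √(1 - 3) = 2 + √(-2) = 2 + I*√2 ≈ 2.0 + 1.4142*I)
l = -2 - I*√2 (l = -(2 + I*√2) = -2 - I*√2 ≈ -2.0 - 1.4142*I)
K = √3 (K = √(3 + 0) = √3 ≈ 1.7320)
l + K*32 = (-2 - I*√2) + √3*32 = (-2 - I*√2) + 32*√3 = -2 + 32*√3 - I*√2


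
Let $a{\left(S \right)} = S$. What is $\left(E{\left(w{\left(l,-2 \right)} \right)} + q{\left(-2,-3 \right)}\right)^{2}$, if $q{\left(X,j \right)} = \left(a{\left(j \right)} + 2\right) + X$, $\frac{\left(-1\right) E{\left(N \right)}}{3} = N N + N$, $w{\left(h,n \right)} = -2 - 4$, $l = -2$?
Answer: $8649$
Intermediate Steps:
$w{\left(h,n \right)} = -6$
$E{\left(N \right)} = - 3 N - 3 N^{2}$ ($E{\left(N \right)} = - 3 \left(N N + N\right) = - 3 \left(N^{2} + N\right) = - 3 \left(N + N^{2}\right) = - 3 N - 3 N^{2}$)
$q{\left(X,j \right)} = 2 + X + j$ ($q{\left(X,j \right)} = \left(j + 2\right) + X = \left(2 + j\right) + X = 2 + X + j$)
$\left(E{\left(w{\left(l,-2 \right)} \right)} + q{\left(-2,-3 \right)}\right)^{2} = \left(\left(-3\right) \left(-6\right) \left(1 - 6\right) - 3\right)^{2} = \left(\left(-3\right) \left(-6\right) \left(-5\right) - 3\right)^{2} = \left(-90 - 3\right)^{2} = \left(-93\right)^{2} = 8649$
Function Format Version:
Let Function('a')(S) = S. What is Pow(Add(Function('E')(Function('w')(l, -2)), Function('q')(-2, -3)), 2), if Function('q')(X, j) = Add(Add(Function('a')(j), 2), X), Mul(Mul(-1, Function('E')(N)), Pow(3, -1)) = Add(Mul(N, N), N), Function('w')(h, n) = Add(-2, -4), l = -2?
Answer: 8649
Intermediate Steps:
Function('w')(h, n) = -6
Function('E')(N) = Add(Mul(-3, N), Mul(-3, Pow(N, 2))) (Function('E')(N) = Mul(-3, Add(Mul(N, N), N)) = Mul(-3, Add(Pow(N, 2), N)) = Mul(-3, Add(N, Pow(N, 2))) = Add(Mul(-3, N), Mul(-3, Pow(N, 2))))
Function('q')(X, j) = Add(2, X, j) (Function('q')(X, j) = Add(Add(j, 2), X) = Add(Add(2, j), X) = Add(2, X, j))
Pow(Add(Function('E')(Function('w')(l, -2)), Function('q')(-2, -3)), 2) = Pow(Add(Mul(-3, -6, Add(1, -6)), Add(2, -2, -3)), 2) = Pow(Add(Mul(-3, -6, -5), -3), 2) = Pow(Add(-90, -3), 2) = Pow(-93, 2) = 8649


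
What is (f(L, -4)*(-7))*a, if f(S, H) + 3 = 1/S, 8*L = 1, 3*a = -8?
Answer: 280/3 ≈ 93.333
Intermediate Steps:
a = -8/3 (a = (1/3)*(-8) = -8/3 ≈ -2.6667)
L = 1/8 (L = (1/8)*1 = 1/8 ≈ 0.12500)
f(S, H) = -3 + 1/S
(f(L, -4)*(-7))*a = ((-3 + 1/(1/8))*(-7))*(-8/3) = ((-3 + 8)*(-7))*(-8/3) = (5*(-7))*(-8/3) = -35*(-8/3) = 280/3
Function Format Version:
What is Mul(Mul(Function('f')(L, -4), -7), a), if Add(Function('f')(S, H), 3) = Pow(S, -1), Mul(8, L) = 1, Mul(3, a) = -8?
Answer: Rational(280, 3) ≈ 93.333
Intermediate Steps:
a = Rational(-8, 3) (a = Mul(Rational(1, 3), -8) = Rational(-8, 3) ≈ -2.6667)
L = Rational(1, 8) (L = Mul(Rational(1, 8), 1) = Rational(1, 8) ≈ 0.12500)
Function('f')(S, H) = Add(-3, Pow(S, -1))
Mul(Mul(Function('f')(L, -4), -7), a) = Mul(Mul(Add(-3, Pow(Rational(1, 8), -1)), -7), Rational(-8, 3)) = Mul(Mul(Add(-3, 8), -7), Rational(-8, 3)) = Mul(Mul(5, -7), Rational(-8, 3)) = Mul(-35, Rational(-8, 3)) = Rational(280, 3)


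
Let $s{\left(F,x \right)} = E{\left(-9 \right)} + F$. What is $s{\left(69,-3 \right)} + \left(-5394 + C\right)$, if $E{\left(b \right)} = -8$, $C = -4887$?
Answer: $-10220$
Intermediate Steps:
$s{\left(F,x \right)} = -8 + F$
$s{\left(69,-3 \right)} + \left(-5394 + C\right) = \left(-8 + 69\right) - 10281 = 61 - 10281 = -10220$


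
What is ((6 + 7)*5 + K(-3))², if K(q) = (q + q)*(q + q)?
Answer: 10201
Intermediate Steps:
K(q) = 4*q² (K(q) = (2*q)*(2*q) = 4*q²)
((6 + 7)*5 + K(-3))² = ((6 + 7)*5 + 4*(-3)²)² = (13*5 + 4*9)² = (65 + 36)² = 101² = 10201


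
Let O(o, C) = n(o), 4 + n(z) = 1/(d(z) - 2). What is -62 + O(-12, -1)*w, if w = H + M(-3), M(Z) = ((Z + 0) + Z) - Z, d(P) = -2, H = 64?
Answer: -1285/4 ≈ -321.25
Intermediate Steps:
M(Z) = Z (M(Z) = (Z + Z) - Z = 2*Z - Z = Z)
n(z) = -17/4 (n(z) = -4 + 1/(-2 - 2) = -4 + 1/(-4) = -4 - ¼ = -17/4)
O(o, C) = -17/4
w = 61 (w = 64 - 3 = 61)
-62 + O(-12, -1)*w = -62 - 17/4*61 = -62 - 1037/4 = -1285/4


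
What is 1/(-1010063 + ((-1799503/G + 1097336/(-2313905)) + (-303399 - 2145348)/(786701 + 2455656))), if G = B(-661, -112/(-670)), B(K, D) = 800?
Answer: -1200400971853600/1215182239130607690671 ≈ -9.8784e-7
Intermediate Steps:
G = 800
1/(-1010063 + ((-1799503/G + 1097336/(-2313905)) + (-303399 - 2145348)/(786701 + 2455656))) = 1/(-1010063 + ((-1799503/800 + 1097336/(-2313905)) + (-303399 - 2145348)/(786701 + 2455656))) = 1/(-1010063 + ((-1799503*1/800 + 1097336*(-1/2313905)) - 2448747/3242357)) = 1/(-1010063 + ((-1799503/800 - 1097336/2313905) - 2448747*1/3242357)) = 1/(-1010063 + (-832951371603/370224800 - 2448747/3242357)) = 1/(-1010063 - 2701632297244913871/1200400971853600) = 1/(-1215182239130607690671/1200400971853600) = -1200400971853600/1215182239130607690671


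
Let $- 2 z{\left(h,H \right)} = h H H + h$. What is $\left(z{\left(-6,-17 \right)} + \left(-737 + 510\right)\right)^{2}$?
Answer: $413449$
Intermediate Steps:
$z{\left(h,H \right)} = - \frac{h}{2} - \frac{h H^{2}}{2}$ ($z{\left(h,H \right)} = - \frac{h H H + h}{2} = - \frac{H h H + h}{2} = - \frac{h H^{2} + h}{2} = - \frac{h + h H^{2}}{2} = - \frac{h}{2} - \frac{h H^{2}}{2}$)
$\left(z{\left(-6,-17 \right)} + \left(-737 + 510\right)\right)^{2} = \left(\left(- \frac{1}{2}\right) \left(-6\right) \left(1 + \left(-17\right)^{2}\right) + \left(-737 + 510\right)\right)^{2} = \left(\left(- \frac{1}{2}\right) \left(-6\right) \left(1 + 289\right) - 227\right)^{2} = \left(\left(- \frac{1}{2}\right) \left(-6\right) 290 - 227\right)^{2} = \left(870 - 227\right)^{2} = 643^{2} = 413449$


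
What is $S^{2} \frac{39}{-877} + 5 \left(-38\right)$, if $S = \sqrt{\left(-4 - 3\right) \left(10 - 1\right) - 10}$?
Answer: $- \frac{163783}{877} \approx -186.75$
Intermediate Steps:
$S = i \sqrt{73}$ ($S = \sqrt{\left(-7\right) 9 - 10} = \sqrt{-63 - 10} = \sqrt{-73} = i \sqrt{73} \approx 8.544 i$)
$S^{2} \frac{39}{-877} + 5 \left(-38\right) = \left(i \sqrt{73}\right)^{2} \frac{39}{-877} + 5 \left(-38\right) = - 73 \cdot 39 \left(- \frac{1}{877}\right) - 190 = \left(-73\right) \left(- \frac{39}{877}\right) - 190 = \frac{2847}{877} - 190 = - \frac{163783}{877}$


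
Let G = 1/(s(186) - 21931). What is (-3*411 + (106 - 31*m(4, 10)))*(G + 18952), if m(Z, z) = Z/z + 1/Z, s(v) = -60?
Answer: -9562032827433/439820 ≈ -2.1741e+7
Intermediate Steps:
m(Z, z) = 1/Z + Z/z (m(Z, z) = Z/z + 1/Z = 1/Z + Z/z)
G = -1/21991 (G = 1/(-60 - 21931) = 1/(-21991) = -1/21991 ≈ -4.5473e-5)
(-3*411 + (106 - 31*m(4, 10)))*(G + 18952) = (-3*411 + (106 - 31*(1/4 + 4/10)))*(-1/21991 + 18952) = (-1233 + (106 - 31*(¼ + 4*(⅒))))*(416773431/21991) = (-1233 + (106 - 31*(¼ + ⅖)))*(416773431/21991) = (-1233 + (106 - 31*13/20))*(416773431/21991) = (-1233 + (106 - 403/20))*(416773431/21991) = (-1233 + 1717/20)*(416773431/21991) = -22943/20*416773431/21991 = -9562032827433/439820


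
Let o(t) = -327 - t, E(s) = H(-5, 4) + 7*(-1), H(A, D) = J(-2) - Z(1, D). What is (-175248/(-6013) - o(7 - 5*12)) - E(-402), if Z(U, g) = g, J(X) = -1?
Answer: 1894966/6013 ≈ 315.15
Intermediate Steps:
H(A, D) = -1 - D
E(s) = -12 (E(s) = (-1 - 1*4) + 7*(-1) = (-1 - 4) - 7 = -5 - 7 = -12)
(-175248/(-6013) - o(7 - 5*12)) - E(-402) = (-175248/(-6013) - (-327 - (7 - 5*12))) - 1*(-12) = (-175248*(-1/6013) - (-327 - (7 - 60))) + 12 = (175248/6013 - (-327 - 1*(-53))) + 12 = (175248/6013 - (-327 + 53)) + 12 = (175248/6013 - 1*(-274)) + 12 = (175248/6013 + 274) + 12 = 1822810/6013 + 12 = 1894966/6013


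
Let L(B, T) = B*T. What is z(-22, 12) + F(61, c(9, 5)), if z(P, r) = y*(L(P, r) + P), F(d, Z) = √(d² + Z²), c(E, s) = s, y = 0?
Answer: √3746 ≈ 61.205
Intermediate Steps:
F(d, Z) = √(Z² + d²)
z(P, r) = 0 (z(P, r) = 0*(P*r + P) = 0*(P + P*r) = 0)
z(-22, 12) + F(61, c(9, 5)) = 0 + √(5² + 61²) = 0 + √(25 + 3721) = 0 + √3746 = √3746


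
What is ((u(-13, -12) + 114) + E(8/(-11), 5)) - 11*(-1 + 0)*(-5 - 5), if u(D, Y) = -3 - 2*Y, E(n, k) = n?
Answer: 267/11 ≈ 24.273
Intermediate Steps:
((u(-13, -12) + 114) + E(8/(-11), 5)) - 11*(-1 + 0)*(-5 - 5) = (((-3 - 2*(-12)) + 114) + 8/(-11)) - 11*(-1 + 0)*(-5 - 5) = (((-3 + 24) + 114) + 8*(-1/11)) - 11*(-1*(-10)) = ((21 + 114) - 8/11) - 11*10 = (135 - 8/11) - 1*110 = 1477/11 - 110 = 267/11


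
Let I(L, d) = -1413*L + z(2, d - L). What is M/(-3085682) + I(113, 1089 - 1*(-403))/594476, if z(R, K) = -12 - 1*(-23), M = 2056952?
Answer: -428865603477/458590973158 ≈ -0.93518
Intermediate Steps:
z(R, K) = 11 (z(R, K) = -12 + 23 = 11)
I(L, d) = 11 - 1413*L (I(L, d) = -1413*L + 11 = 11 - 1413*L)
M/(-3085682) + I(113, 1089 - 1*(-403))/594476 = 2056952/(-3085682) + (11 - 1413*113)/594476 = 2056952*(-1/3085682) + (11 - 159669)*(1/594476) = -1028476/1542841 - 159658*1/594476 = -1028476/1542841 - 79829/297238 = -428865603477/458590973158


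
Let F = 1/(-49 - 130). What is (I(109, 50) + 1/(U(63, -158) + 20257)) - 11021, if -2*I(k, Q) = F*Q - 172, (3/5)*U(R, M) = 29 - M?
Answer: -120779621503/11045374 ≈ -10935.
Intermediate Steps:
F = -1/179 (F = 1/(-179) = -1/179 ≈ -0.0055866)
U(R, M) = 145/3 - 5*M/3 (U(R, M) = 5*(29 - M)/3 = 145/3 - 5*M/3)
I(k, Q) = 86 + Q/358 (I(k, Q) = -(-Q/179 - 172)/2 = -(-172 - Q/179)/2 = 86 + Q/358)
(I(109, 50) + 1/(U(63, -158) + 20257)) - 11021 = ((86 + (1/358)*50) + 1/((145/3 - 5/3*(-158)) + 20257)) - 11021 = ((86 + 25/179) + 1/((145/3 + 790/3) + 20257)) - 11021 = (15419/179 + 1/(935/3 + 20257)) - 11021 = (15419/179 + 1/(61706/3)) - 11021 = (15419/179 + 3/61706) - 11021 = 951445351/11045374 - 11021 = -120779621503/11045374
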